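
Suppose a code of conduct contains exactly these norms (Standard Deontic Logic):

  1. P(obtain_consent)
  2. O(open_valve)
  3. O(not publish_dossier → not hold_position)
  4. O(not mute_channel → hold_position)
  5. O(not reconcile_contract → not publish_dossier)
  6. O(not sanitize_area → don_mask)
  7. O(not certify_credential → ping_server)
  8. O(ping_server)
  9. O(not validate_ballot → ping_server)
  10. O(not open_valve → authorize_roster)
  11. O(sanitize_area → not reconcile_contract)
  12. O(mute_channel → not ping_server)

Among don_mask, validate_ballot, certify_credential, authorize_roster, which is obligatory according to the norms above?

don_mask

Premise 8 states O(ping_server) outright.
Premise 12 is O(mute_channel → not ping_server); contrapositively O(ping_server → not mute_channel). Since O(ping_server) holds, K gives O(not mute_channel).
With premise 4, O(not mute_channel → hold_position), the K-axiom yields O(hold_position).
Premise 3, O(not publish_dossier → not hold_position), contraposes to O(hold_position → publish_dossier); with O(hold_position) we get O(publish_dossier).
The contrapositive of premise 5 (O(not reconcile_contract → not publish_dossier)) is O(publish_dossier → reconcile_contract), and O(publish_dossier) is already established, so O(reconcile_contract).
The contrapositive of premise 11 (O(sanitize_area → not reconcile_contract)) is O(reconcile_contract → not sanitize_area), and O(reconcile_contract) is already established, so O(not sanitize_area).
From O(not sanitize_area) and premise 6, O(not sanitize_area → don_mask), we obtain O(don_mask).
So O(don_mask) holds — don_mask is obligatory. None of the other listed options is made obligatory by any chain of premises.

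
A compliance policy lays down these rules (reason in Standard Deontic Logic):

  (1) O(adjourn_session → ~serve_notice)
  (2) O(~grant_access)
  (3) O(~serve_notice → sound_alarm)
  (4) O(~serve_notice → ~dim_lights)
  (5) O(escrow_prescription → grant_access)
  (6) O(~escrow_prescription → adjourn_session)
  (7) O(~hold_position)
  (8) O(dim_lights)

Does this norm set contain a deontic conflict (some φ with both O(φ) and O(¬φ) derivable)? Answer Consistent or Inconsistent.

Inconsistent

Premise 8 states O(dim_lights) outright.
The contrapositive of premise 4 (O(~serve_notice → ~dim_lights)) is O(dim_lights → serve_notice), and O(dim_lights) is already established, so O(serve_notice).
Premise 1 is O(adjourn_session → ~serve_notice); contrapositively O(serve_notice → ~adjourn_session). Since O(serve_notice) holds, K gives O(~adjourn_session).
Premise 6, O(~escrow_prescription → adjourn_session), contraposes to O(~adjourn_session → escrow_prescription); with O(~adjourn_session) we get O(escrow_prescription).
From O(escrow_prescription) and premise 5, O(escrow_prescription → grant_access), we obtain O(grant_access).
However, premise 2 gives O(~grant_access).
We now have both O(grant_access) and O(~grant_access) — grant_access is simultaneously obligatory and forbidden, violating the D-axiom.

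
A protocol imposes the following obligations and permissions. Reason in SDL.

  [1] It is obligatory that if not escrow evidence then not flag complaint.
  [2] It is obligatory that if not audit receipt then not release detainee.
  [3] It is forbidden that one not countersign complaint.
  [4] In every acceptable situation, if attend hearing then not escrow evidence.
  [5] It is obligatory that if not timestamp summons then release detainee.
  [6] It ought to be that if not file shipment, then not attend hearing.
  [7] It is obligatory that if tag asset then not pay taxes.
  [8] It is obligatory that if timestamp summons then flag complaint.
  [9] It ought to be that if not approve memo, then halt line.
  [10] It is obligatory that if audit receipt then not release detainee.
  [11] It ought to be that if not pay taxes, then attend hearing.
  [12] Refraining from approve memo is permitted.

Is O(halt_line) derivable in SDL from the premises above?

No

Premise 9 is O(¬approve_memo → halt_line), but O(¬approve_memo) is not derivable from the premises (the permission P(¬approve_memo) asserts only ¬O(approve_memo), not O(¬approve_memo)), so it does not yield O(halt_line).
No other premise forces O(halt_line). An ideal world satisfying every premise can still have halt_line false, so O(halt_line) is not derivable.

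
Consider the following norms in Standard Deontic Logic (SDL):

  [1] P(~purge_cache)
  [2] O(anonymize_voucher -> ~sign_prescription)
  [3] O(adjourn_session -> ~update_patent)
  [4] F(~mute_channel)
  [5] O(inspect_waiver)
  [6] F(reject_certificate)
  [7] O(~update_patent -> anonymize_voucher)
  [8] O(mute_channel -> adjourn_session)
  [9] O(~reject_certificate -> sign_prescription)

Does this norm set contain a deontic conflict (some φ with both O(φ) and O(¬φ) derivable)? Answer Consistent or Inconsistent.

F(~mute_channel) at premise 4 means O(mute_channel).
From O(mute_channel) and premise 8, O(mute_channel -> adjourn_session), we obtain O(adjourn_session).
Premise 3 is O(adjourn_session -> ~update_patent); since O(adjourn_session), deontic closure gives O(~update_patent).
From O(~update_patent) and premise 7, O(~update_patent -> anonymize_voucher), we obtain O(anonymize_voucher).
Applying K to premise 2 (O(anonymize_voucher -> ~sign_prescription)) and O(anonymize_voucher) yields O(~sign_prescription).
Premise 9, O(~reject_certificate -> sign_prescription), contraposes to O(~sign_prescription -> reject_certificate); with O(~sign_prescription) we get O(reject_certificate).
Yet premise 6 is F(reject_certificate), i.e. O(~reject_certificate).
We now have both O(reject_certificate) and O(~reject_certificate) — reject_certificate is simultaneously obligatory and forbidden, violating the D-axiom.

Inconsistent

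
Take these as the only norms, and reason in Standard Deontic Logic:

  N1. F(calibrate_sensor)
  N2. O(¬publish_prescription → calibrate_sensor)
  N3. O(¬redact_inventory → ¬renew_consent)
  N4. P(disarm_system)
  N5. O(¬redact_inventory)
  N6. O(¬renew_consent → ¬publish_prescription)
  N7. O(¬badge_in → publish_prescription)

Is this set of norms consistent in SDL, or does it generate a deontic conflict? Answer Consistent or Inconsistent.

Inconsistent

Premise 1 is F(calibrate_sensor), i.e. O(¬calibrate_sensor).
The contrapositive of premise 2 (O(¬publish_prescription → calibrate_sensor)) is O(¬calibrate_sensor → publish_prescription), and O(¬calibrate_sensor) is already established, so O(publish_prescription).
Premise 6, O(¬renew_consent → ¬publish_prescription), contraposes to O(publish_prescription → renew_consent); with O(publish_prescription) we get O(renew_consent).
The contrapositive of premise 3 (O(¬redact_inventory → ¬renew_consent)) is O(renew_consent → redact_inventory), and O(renew_consent) is already established, so O(redact_inventory).
But premise 5 directly asserts O(¬redact_inventory).
We now have both O(redact_inventory) and O(¬redact_inventory) — redact_inventory is simultaneously obligatory and forbidden, violating the D-axiom.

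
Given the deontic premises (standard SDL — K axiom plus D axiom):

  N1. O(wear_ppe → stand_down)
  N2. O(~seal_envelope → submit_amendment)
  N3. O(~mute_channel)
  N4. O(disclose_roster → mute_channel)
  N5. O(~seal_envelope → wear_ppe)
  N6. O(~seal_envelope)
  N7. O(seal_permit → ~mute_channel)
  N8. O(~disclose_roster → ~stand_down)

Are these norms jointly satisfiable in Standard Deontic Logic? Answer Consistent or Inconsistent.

Inconsistent

Premise 3 states O(~mute_channel) outright.
Premise 4, O(disclose_roster → mute_channel), contraposes to O(~mute_channel → ~disclose_roster); with O(~mute_channel) we get O(~disclose_roster).
Applying K to premise 8 (O(~disclose_roster → ~stand_down)) and O(~disclose_roster) yields O(~stand_down).
Premise 1 is O(wear_ppe → stand_down); contrapositively O(~stand_down → ~wear_ppe). Since O(~stand_down) holds, K gives O(~wear_ppe).
The contrapositive of premise 5 (O(~seal_envelope → wear_ppe)) is O(~wear_ppe → seal_envelope), and O(~wear_ppe) is already established, so O(seal_envelope).
However, premise 6 gives O(~seal_envelope).
We now have both O(seal_envelope) and O(~seal_envelope) — seal_envelope is simultaneously obligatory and forbidden, violating the D-axiom.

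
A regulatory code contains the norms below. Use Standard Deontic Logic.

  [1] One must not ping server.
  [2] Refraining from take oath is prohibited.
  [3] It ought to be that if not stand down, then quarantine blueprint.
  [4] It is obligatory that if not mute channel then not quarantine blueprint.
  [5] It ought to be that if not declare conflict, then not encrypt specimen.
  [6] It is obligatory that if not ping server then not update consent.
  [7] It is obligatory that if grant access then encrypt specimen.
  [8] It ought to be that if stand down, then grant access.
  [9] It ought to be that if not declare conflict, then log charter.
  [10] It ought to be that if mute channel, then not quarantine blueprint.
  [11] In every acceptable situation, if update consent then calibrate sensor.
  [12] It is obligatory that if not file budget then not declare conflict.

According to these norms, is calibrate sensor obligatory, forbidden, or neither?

Neither

Premise 11 is O(update_consent → calibrate_sensor), but O(update_consent) is not derivable from the premises, so it does not yield O(calibrate_sensor).
No premise or chain of K-axiom applications forces O(calibrate_sensor), and none forces O(¬calibrate_sensor). So calibrate_sensor is neither obligatory nor forbidden under these norms.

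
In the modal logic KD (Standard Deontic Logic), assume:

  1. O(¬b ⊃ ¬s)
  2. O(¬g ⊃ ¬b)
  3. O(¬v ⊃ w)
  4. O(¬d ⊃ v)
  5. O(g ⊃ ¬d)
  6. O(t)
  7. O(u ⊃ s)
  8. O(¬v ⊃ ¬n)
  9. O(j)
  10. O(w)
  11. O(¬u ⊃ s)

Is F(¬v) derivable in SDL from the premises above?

Premises 11 and 7 cover both cases: O(¬u ⊃ s) and O(u ⊃ s). Since ¬u ∨ u is a tautology, O(s) follows.
The contrapositive of premise 1 (O(¬b ⊃ ¬s)) is O(s ⊃ b), and O(s) is already established, so O(b).
Premise 2, O(¬g ⊃ ¬b), contraposes to O(b ⊃ g); with O(b) we get O(g).
Applying K to premise 5 (O(g ⊃ ¬d)) and O(g) yields O(¬d).
With premise 4, O(¬d ⊃ v), the K-axiom yields O(v).
Premises 3, 6, 8, 9, 10 do not contribute to this derivation.
So O(v) holds, i.e. F(¬v). The claim follows.

Yes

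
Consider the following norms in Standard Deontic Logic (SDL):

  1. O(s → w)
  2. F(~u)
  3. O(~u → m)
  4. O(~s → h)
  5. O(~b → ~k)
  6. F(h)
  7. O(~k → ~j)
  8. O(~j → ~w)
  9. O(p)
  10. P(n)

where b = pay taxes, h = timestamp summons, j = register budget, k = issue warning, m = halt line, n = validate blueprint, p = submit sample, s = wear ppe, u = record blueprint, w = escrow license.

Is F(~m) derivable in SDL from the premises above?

No

Premise 3 is O(~u → m), but O(~u) is not derivable from the premises, so it does not yield O(m).
No other premise forces O(m). An ideal world satisfying every premise can still have ~m true, so F(~m) is not derivable.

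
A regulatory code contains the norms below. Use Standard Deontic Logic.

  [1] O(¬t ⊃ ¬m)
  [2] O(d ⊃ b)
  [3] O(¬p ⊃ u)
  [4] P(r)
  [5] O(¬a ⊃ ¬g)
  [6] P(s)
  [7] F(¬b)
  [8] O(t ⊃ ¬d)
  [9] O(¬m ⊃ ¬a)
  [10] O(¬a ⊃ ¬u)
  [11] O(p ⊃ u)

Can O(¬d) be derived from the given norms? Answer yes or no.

Premises 11 and 3 cover both cases: O(p ⊃ u) and O(¬p ⊃ u). Since p ∨ ¬p is a tautology, O(u) follows.
Premise 10 is O(¬a ⊃ ¬u); contrapositively O(u ⊃ a). Since O(u) holds, K gives O(a).
Premise 9, O(¬m ⊃ ¬a), contraposes to O(a ⊃ m); with O(a) we get O(m).
Premise 1, O(¬t ⊃ ¬m), contraposes to O(m ⊃ t); with O(m) we get O(t).
With premise 8, O(t ⊃ ¬d), the K-axiom yields O(¬d).
Premises 2, 4, 5, 6, 7 do not contribute to this derivation.
So O(¬d) follows.

Yes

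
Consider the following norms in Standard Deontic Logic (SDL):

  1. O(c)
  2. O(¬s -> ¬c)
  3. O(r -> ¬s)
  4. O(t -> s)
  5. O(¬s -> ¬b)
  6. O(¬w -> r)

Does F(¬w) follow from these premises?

Yes

From premise 1 we have O(c).
Premise 2 is O(¬s -> ¬c); contrapositively O(c -> s). Since O(c) holds, K gives O(s).
Premise 3 is O(r -> ¬s); contrapositively O(s -> ¬r). Since O(s) holds, K gives O(¬r).
Premise 6 is O(¬w -> r); contrapositively O(¬r -> w). Since O(¬r) holds, K gives O(w).
Premises 4, 5 do not contribute to this derivation.
So O(w) holds, i.e. F(¬w). The claim follows.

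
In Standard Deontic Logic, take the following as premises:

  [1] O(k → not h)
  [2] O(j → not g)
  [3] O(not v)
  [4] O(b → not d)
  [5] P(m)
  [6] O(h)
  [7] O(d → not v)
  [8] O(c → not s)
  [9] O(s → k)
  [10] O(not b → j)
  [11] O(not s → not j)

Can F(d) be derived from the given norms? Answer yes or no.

Yes

Premise 6 gives O(h).
The contrapositive of premise 1 (O(k → not h)) is O(h → not k), and O(h) is already established, so O(not k).
Premise 9 is O(s → k); contrapositively O(not k → not s). Since O(not k) holds, K gives O(not s).
With premise 11, O(not s → not j), the K-axiom yields O(not j).
The contrapositive of premise 10 (O(not b → j)) is O(not j → b), and O(not j) is already established, so O(b).
Applying K to premise 4 (O(b → not d)) and O(b) yields O(not d).
Premises 2, 3, 5, 7, 8 do not contribute to this derivation.
So O(not d) holds, i.e. F(d). The claim follows.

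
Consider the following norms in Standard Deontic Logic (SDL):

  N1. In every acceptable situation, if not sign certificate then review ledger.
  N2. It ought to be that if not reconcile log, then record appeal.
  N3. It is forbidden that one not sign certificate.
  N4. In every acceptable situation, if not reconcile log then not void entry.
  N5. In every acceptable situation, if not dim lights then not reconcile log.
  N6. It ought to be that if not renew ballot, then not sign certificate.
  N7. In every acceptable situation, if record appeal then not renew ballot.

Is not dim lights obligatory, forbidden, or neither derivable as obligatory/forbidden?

Premise 3 is F(¬sign_certificate), i.e. O(sign_certificate).
Premise 6 is O(¬renew_ballot → ¬sign_certificate); contrapositively O(sign_certificate → renew_ballot). Since O(sign_certificate) holds, K gives O(renew_ballot).
Premise 7 is O(record_appeal → ¬renew_ballot); contrapositively O(renew_ballot → ¬record_appeal). Since O(renew_ballot) holds, K gives O(¬record_appeal).
Premise 2, O(¬reconcile_log → record_appeal), contraposes to O(¬record_appeal → reconcile_log); with O(¬record_appeal) we get O(reconcile_log).
Premise 5, O(¬dim_lights → ¬reconcile_log), contraposes to O(reconcile_log → dim_lights); with O(reconcile_log) we get O(dim_lights).
Premises 1, 4 do not contribute to this derivation.
Thus O(dim_lights), which is F(¬dim_lights): ¬dim_lights is forbidden.

Forbidden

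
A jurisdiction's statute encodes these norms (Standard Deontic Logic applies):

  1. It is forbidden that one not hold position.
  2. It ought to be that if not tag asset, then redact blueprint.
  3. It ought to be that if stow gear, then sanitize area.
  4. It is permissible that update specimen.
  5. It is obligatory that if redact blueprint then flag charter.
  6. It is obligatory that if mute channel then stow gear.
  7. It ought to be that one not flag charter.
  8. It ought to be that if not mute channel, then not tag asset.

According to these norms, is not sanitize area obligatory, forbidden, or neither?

Forbidden

From premise 7 we have O(¬flag_charter).
The contrapositive of premise 5 (O(redact_blueprint → flag_charter)) is O(¬flag_charter → ¬redact_blueprint), and O(¬flag_charter) is already established, so O(¬redact_blueprint).
Premise 2, O(¬tag_asset → redact_blueprint), contraposes to O(¬redact_blueprint → tag_asset); with O(¬redact_blueprint) we get O(tag_asset).
Premise 8, O(¬mute_channel → ¬tag_asset), contraposes to O(tag_asset → mute_channel); with O(tag_asset) we get O(mute_channel).
Premise 6 is O(mute_channel → stow_gear); since O(mute_channel), deontic closure gives O(stow_gear).
With premise 3, O(stow_gear → sanitize_area), the K-axiom yields O(sanitize_area).
Premises 1, 4 do not contribute to this derivation.
Thus O(sanitize_area), which is F(¬sanitize_area): ¬sanitize_area is forbidden.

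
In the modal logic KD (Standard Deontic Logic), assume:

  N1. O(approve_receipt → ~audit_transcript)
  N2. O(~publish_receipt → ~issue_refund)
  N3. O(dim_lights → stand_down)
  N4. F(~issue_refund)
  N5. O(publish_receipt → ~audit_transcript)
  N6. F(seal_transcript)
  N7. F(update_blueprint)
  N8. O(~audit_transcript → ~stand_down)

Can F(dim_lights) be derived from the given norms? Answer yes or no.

Premise 4 is F(~issue_refund), i.e. O(issue_refund).
The contrapositive of premise 2 (O(~publish_receipt → ~issue_refund)) is O(issue_refund → publish_receipt), and O(issue_refund) is already established, so O(publish_receipt).
Premise 5 is O(publish_receipt → ~audit_transcript); since O(publish_receipt), deontic closure gives O(~audit_transcript).
Premise 8 is O(~audit_transcript → ~stand_down); since O(~audit_transcript), deontic closure gives O(~stand_down).
Premise 3 is O(dim_lights → stand_down); contrapositively O(~stand_down → ~dim_lights). Since O(~stand_down) holds, K gives O(~dim_lights).
Premises 1, 6, 7 do not contribute to this derivation.
So O(~dim_lights) holds, i.e. F(dim_lights). The claim follows.

Yes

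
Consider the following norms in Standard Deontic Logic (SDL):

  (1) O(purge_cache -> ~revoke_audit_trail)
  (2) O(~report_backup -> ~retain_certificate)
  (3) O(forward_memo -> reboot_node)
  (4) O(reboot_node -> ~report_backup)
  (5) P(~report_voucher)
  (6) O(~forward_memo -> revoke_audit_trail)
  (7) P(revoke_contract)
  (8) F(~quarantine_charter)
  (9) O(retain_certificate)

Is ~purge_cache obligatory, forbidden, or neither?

Obligatory

Premise 9 gives O(retain_certificate).
Premise 2, O(~report_backup -> ~retain_certificate), contraposes to O(retain_certificate -> report_backup); with O(retain_certificate) we get O(report_backup).
Premise 4, O(reboot_node -> ~report_backup), contraposes to O(report_backup -> ~reboot_node); with O(report_backup) we get O(~reboot_node).
Premise 3 is O(forward_memo -> reboot_node); contrapositively O(~reboot_node -> ~forward_memo). Since O(~reboot_node) holds, K gives O(~forward_memo).
Applying K to premise 6 (O(~forward_memo -> revoke_audit_trail)) and O(~forward_memo) yields O(revoke_audit_trail).
The contrapositive of premise 1 (O(purge_cache -> ~revoke_audit_trail)) is O(revoke_audit_trail -> ~purge_cache), and O(revoke_audit_trail) is already established, so O(~purge_cache).
Premises 5, 7, 8 do not contribute to this derivation.
Hence ~purge_cache is obligatory.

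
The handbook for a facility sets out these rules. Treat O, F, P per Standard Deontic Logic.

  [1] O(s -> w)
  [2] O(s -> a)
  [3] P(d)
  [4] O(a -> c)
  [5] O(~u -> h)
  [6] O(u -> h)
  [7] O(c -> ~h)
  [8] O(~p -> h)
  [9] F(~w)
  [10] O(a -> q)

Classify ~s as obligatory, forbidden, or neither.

By case analysis on u: premise 6 gives O(u -> h) and premise 5 gives O(~u -> h), so O(h) either way.
Premise 7, O(c -> ~h), contraposes to O(h -> ~c); with O(h) we get O(~c).
Premise 4, O(a -> c), contraposes to O(~c -> ~a); with O(~c) we get O(~a).
Premise 2 is O(s -> a); contrapositively O(~a -> ~s). Since O(~a) holds, K gives O(~s).
Premises 1, 3, 8, 9, 10 do not contribute to this derivation.
Hence ~s is obligatory.

Obligatory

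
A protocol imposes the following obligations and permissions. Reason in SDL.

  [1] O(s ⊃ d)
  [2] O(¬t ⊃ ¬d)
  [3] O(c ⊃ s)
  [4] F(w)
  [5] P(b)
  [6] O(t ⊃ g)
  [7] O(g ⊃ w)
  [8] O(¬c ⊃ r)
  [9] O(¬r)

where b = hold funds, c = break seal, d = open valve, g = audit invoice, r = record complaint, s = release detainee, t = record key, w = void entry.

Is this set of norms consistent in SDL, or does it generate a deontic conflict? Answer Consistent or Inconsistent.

Premise 9 states O(¬r) outright.
The contrapositive of premise 8 (O(¬c ⊃ r)) is O(¬r ⊃ c), and O(¬r) is already established, so O(c).
With premise 3, O(c ⊃ s), the K-axiom yields O(s).
Premise 1 is O(s ⊃ d); since O(s), deontic closure gives O(d).
Premise 2, O(¬t ⊃ ¬d), contraposes to O(d ⊃ t); with O(d) we get O(t).
From O(t) and premise 6, O(t ⊃ g), we obtain O(g).
Premise 7 is O(g ⊃ w); since O(g), deontic closure gives O(w).
But premise 4, F(w), means O(¬w).
We now have both O(w) and O(¬w) — w is simultaneously obligatory and forbidden, violating the D-axiom.

Inconsistent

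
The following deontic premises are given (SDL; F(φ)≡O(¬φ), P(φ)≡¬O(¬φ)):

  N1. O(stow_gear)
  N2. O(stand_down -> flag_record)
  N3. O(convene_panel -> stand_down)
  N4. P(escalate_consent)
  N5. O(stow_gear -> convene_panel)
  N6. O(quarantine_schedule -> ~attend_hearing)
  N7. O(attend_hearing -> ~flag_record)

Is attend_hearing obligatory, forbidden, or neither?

Forbidden

Premise 1 states O(stow_gear) outright.
From O(stow_gear) and premise 5, O(stow_gear -> convene_panel), we obtain O(convene_panel).
From O(convene_panel) and premise 3, O(convene_panel -> stand_down), we obtain O(stand_down).
Premise 2 is O(stand_down -> flag_record); since O(stand_down), deontic closure gives O(flag_record).
Premise 7 is O(attend_hearing -> ~flag_record); contrapositively O(flag_record -> ~attend_hearing). Since O(flag_record) holds, K gives O(~attend_hearing).
Premises 4, 6 do not contribute to this derivation.
Thus O(~attend_hearing), which is F(attend_hearing): attend_hearing is forbidden.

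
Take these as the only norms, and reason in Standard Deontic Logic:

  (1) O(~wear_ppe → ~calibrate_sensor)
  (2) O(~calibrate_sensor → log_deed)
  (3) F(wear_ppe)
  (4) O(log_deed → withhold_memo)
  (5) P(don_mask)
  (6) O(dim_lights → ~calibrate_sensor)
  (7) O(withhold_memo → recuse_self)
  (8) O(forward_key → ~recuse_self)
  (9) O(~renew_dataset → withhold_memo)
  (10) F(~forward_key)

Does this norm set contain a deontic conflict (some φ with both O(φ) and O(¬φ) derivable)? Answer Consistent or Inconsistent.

Inconsistent

F(wear_ppe) at premise 3 means O(~wear_ppe).
Premise 1 is O(~wear_ppe → ~calibrate_sensor); since O(~wear_ppe), deontic closure gives O(~calibrate_sensor).
With premise 2, O(~calibrate_sensor → log_deed), the K-axiom yields O(log_deed).
Applying K to premise 4 (O(log_deed → withhold_memo)) and O(log_deed) yields O(withhold_memo).
With premise 7, O(withhold_memo → recuse_self), the K-axiom yields O(recuse_self).
The contrapositive of premise 8 (O(forward_key → ~recuse_self)) is O(recuse_self → ~forward_key), and O(recuse_self) is already established, so O(~forward_key).
Yet premise 10 is F(~forward_key), i.e. O(forward_key).
We now have both O(~forward_key) and O(forward_key) — forward_key is simultaneously obligatory and forbidden, violating the D-axiom.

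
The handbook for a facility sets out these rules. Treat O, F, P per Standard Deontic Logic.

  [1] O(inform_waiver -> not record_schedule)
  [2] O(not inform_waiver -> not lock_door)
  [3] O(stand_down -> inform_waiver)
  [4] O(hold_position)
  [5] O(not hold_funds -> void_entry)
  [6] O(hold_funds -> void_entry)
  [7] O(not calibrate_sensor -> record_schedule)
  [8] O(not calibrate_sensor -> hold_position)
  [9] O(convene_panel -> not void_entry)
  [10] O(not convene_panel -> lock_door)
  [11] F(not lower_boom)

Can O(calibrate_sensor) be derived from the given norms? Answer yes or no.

Yes

By case analysis on hold_funds: premise 6 gives O(hold_funds -> void_entry) and premise 5 gives O(not hold_funds -> void_entry), so O(void_entry) either way.
Premise 9 is O(convene_panel -> not void_entry); contrapositively O(void_entry -> not convene_panel). Since O(void_entry) holds, K gives O(not convene_panel).
From O(not convene_panel) and premise 10, O(not convene_panel -> lock_door), we obtain O(lock_door).
The contrapositive of premise 2 (O(not inform_waiver -> not lock_door)) is O(lock_door -> inform_waiver), and O(lock_door) is already established, so O(inform_waiver).
With premise 1, O(inform_waiver -> not record_schedule), the K-axiom yields O(not record_schedule).
The contrapositive of premise 7 (O(not calibrate_sensor -> record_schedule)) is O(not record_schedule -> calibrate_sensor), and O(not record_schedule) is already established, so O(calibrate_sensor).
Premises 3, 4, 8, 11 do not contribute to this derivation.
So O(calibrate_sensor) follows.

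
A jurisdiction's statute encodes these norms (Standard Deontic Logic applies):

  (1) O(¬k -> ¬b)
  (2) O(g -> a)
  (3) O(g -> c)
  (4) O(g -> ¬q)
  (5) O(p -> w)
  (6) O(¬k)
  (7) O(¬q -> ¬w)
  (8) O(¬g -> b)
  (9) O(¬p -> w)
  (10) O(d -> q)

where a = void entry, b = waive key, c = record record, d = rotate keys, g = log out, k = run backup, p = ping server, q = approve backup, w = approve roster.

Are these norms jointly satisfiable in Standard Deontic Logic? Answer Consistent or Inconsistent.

Inconsistent

Premises 9 and 5 cover both cases: O(¬p -> w) and O(p -> w). Since ¬p ∨ p is a tautology, O(w) follows.
The contrapositive of premise 7 (O(¬q -> ¬w)) is O(w -> q), and O(w) is already established, so O(q).
Premise 4 is O(g -> ¬q); contrapositively O(q -> ¬g). Since O(q) holds, K gives O(¬g).
Applying K to premise 8 (O(¬g -> b)) and O(¬g) yields O(b).
The contrapositive of premise 1 (O(¬k -> ¬b)) is O(b -> k), and O(b) is already established, so O(k).
Yet premise 6 states O(¬k).
We now have both O(k) and O(¬k) — k is simultaneously obligatory and forbidden, violating the D-axiom.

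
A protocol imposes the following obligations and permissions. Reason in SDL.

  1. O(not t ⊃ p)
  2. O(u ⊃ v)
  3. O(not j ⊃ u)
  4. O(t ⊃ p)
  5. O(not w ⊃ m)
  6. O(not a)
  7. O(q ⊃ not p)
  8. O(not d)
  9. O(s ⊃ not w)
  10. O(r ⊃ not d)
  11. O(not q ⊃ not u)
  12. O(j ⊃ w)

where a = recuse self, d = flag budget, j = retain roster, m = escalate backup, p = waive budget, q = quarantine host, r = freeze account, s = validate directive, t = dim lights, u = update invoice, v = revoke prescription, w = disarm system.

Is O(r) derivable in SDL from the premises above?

No

Premise 10 is O(r ⊃ not d); even if O(not d) held, inferring O(r) would be affirming the consequent — invalid.
No other premise forces O(r). An ideal world satisfying every premise can still have r false, so O(r) is not derivable.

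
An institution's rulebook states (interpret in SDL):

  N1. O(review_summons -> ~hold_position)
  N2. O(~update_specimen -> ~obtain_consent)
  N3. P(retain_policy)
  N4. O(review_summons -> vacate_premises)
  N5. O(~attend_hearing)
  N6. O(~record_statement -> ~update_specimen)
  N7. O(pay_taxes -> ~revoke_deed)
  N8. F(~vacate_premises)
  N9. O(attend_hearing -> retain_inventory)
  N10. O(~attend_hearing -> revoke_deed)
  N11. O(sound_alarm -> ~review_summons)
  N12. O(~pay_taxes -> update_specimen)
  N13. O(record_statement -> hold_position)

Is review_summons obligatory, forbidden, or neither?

Premise 5 states O(~attend_hearing) outright.
Premise 10 is O(~attend_hearing -> revoke_deed); since O(~attend_hearing), deontic closure gives O(revoke_deed).
Premise 7, O(pay_taxes -> ~revoke_deed), contraposes to O(revoke_deed -> ~pay_taxes); with O(revoke_deed) we get O(~pay_taxes).
From O(~pay_taxes) and premise 12, O(~pay_taxes -> update_specimen), we obtain O(update_specimen).
Premise 6, O(~record_statement -> ~update_specimen), contraposes to O(update_specimen -> record_statement); with O(update_specimen) we get O(record_statement).
From O(record_statement) and premise 13, O(record_statement -> hold_position), we obtain O(hold_position).
Premise 1, O(review_summons -> ~hold_position), contraposes to O(hold_position -> ~review_summons); with O(hold_position) we get O(~review_summons).
Premises 2, 3, 4, 8, 9, 11 do not contribute to this derivation.
Thus O(~review_summons), which is F(review_summons): review_summons is forbidden.

Forbidden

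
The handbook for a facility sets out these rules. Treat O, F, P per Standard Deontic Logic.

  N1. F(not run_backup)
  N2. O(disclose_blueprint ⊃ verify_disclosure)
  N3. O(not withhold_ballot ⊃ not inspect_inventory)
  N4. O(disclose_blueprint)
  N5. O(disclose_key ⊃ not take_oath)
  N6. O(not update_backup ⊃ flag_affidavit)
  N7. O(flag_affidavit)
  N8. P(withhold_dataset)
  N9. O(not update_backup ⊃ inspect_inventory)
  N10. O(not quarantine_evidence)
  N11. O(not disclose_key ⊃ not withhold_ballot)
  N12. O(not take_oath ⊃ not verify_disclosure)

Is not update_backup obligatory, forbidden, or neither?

Forbidden

Premise 4 states O(disclose_blueprint) outright.
From O(disclose_blueprint) and premise 2, O(disclose_blueprint ⊃ verify_disclosure), we obtain O(verify_disclosure).
Premise 12 is O(not take_oath ⊃ not verify_disclosure); contrapositively O(verify_disclosure ⊃ take_oath). Since O(verify_disclosure) holds, K gives O(take_oath).
Premise 5 is O(disclose_key ⊃ not take_oath); contrapositively O(take_oath ⊃ not disclose_key). Since O(take_oath) holds, K gives O(not disclose_key).
With premise 11, O(not disclose_key ⊃ not withhold_ballot), the K-axiom yields O(not withhold_ballot).
Premise 3 is O(not withhold_ballot ⊃ not inspect_inventory); since O(not withhold_ballot), deontic closure gives O(not inspect_inventory).
The contrapositive of premise 9 (O(not update_backup ⊃ inspect_inventory)) is O(not inspect_inventory ⊃ update_backup), and O(not inspect_inventory) is already established, so O(update_backup).
Premises 1, 6, 7, 8, 10 do not contribute to this derivation.
Thus O(update_backup), which is F(not update_backup): not update_backup is forbidden.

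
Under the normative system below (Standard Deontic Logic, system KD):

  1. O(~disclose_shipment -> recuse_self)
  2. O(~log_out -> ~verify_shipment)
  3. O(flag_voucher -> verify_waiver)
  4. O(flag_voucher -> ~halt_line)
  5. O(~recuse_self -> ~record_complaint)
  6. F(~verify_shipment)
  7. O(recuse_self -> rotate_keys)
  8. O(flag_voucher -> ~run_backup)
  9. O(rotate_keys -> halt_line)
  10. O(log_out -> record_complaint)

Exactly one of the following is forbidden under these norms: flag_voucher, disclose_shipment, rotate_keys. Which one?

F(~verify_shipment) at premise 6 means O(verify_shipment).
Premise 2 is O(~log_out -> ~verify_shipment); contrapositively O(verify_shipment -> log_out). Since O(verify_shipment) holds, K gives O(log_out).
From O(log_out) and premise 10, O(log_out -> record_complaint), we obtain O(record_complaint).
Premise 5 is O(~recuse_self -> ~record_complaint); contrapositively O(record_complaint -> recuse_self). Since O(record_complaint) holds, K gives O(recuse_self).
Premise 7 is O(recuse_self -> rotate_keys); since O(recuse_self), deontic closure gives O(rotate_keys).
Applying K to premise 9 (O(rotate_keys -> halt_line)) and O(rotate_keys) yields O(halt_line).
Premise 4, O(flag_voucher -> ~halt_line), contraposes to O(halt_line -> ~flag_voucher); with O(halt_line) we get O(~flag_voucher).
So O(~flag_voucher) holds, i.e. flag_voucher is forbidden. None of the other listed options is forbidden under the premises.

flag_voucher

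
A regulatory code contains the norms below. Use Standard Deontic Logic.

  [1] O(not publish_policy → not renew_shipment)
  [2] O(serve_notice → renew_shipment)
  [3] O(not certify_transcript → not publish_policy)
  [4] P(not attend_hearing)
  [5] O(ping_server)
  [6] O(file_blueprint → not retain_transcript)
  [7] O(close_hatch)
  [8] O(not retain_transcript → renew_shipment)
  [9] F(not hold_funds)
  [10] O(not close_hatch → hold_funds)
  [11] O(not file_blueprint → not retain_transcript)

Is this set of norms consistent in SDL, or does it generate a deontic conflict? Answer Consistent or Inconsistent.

Premise 10 is O(not close_hatch → hold_funds); even if O(hold_funds) held, inferring O(not close_hatch) would be affirming the consequent — invalid.
So O(not close_hatch) is not derivable, and the apparent clash with O(close_hatch) does not arise.
A world satisfying every obligation exists (e.g. attend_hearing=false, certify_transcript=true, close_hatch=true, file_blueprint=false, hold_funds=true, ping_server=true, publish_policy=true, renew_shipment=true, retain_transcript=false, serve_notice=false); no atom is both obligatory and forbidden, so the set is consistent.

Consistent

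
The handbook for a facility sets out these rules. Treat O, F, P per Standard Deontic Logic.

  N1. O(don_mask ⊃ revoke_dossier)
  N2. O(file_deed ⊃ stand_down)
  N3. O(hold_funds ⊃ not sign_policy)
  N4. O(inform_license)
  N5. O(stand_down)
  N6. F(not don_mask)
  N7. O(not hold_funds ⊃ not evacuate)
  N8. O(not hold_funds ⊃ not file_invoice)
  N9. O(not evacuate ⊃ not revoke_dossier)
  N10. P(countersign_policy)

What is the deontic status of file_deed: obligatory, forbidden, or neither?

Premise 2 is O(file_deed ⊃ stand_down); even if O(stand_down) held, inferring O(file_deed) would be affirming the consequent — invalid.
No premise or chain of K-axiom applications forces O(file_deed), and none forces O(not file_deed). So file_deed is neither obligatory nor forbidden under these norms.

Neither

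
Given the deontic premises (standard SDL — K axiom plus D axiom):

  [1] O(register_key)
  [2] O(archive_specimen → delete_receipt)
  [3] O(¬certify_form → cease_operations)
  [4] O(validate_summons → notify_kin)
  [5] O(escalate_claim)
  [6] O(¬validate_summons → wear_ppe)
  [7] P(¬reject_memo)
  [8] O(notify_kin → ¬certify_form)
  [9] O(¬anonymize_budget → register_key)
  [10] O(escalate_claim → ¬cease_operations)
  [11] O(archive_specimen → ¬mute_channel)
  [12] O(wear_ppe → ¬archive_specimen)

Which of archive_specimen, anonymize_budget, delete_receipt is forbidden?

From premise 5 we have O(escalate_claim).
Premise 10 is O(escalate_claim → ¬cease_operations); since O(escalate_claim), deontic closure gives O(¬cease_operations).
Premise 3, O(¬certify_form → cease_operations), contraposes to O(¬cease_operations → certify_form); with O(¬cease_operations) we get O(certify_form).
Premise 8 is O(notify_kin → ¬certify_form); contrapositively O(certify_form → ¬notify_kin). Since O(certify_form) holds, K gives O(¬notify_kin).
Premise 4 is O(validate_summons → notify_kin); contrapositively O(¬notify_kin → ¬validate_summons). Since O(¬notify_kin) holds, K gives O(¬validate_summons).
From O(¬validate_summons) and premise 6, O(¬validate_summons → wear_ppe), we obtain O(wear_ppe).
Premise 12 is O(wear_ppe → ¬archive_specimen); since O(wear_ppe), deontic closure gives O(¬archive_specimen).
So O(¬archive_specimen) holds, i.e. archive_specimen is forbidden. None of the other listed options is forbidden under the premises.

archive_specimen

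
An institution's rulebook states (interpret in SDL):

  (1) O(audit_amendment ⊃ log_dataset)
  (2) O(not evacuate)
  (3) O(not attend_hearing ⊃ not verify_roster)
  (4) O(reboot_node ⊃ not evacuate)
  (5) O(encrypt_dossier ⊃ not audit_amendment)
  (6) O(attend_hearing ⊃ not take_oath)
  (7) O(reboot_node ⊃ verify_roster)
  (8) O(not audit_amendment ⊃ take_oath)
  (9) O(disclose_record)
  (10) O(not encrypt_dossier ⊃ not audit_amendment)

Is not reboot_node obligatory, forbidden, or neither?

Obligatory

Premises 5 and 10 cover both cases: O(encrypt_dossier ⊃ not audit_amendment) and O(not encrypt_dossier ⊃ not audit_amendment). Since encrypt_dossier ∨ not encrypt_dossier is a tautology, O(not audit_amendment) follows.
Applying K to premise 8 (O(not audit_amendment ⊃ take_oath)) and O(not audit_amendment) yields O(take_oath).
The contrapositive of premise 6 (O(attend_hearing ⊃ not take_oath)) is O(take_oath ⊃ not attend_hearing), and O(take_oath) is already established, so O(not attend_hearing).
With premise 3, O(not attend_hearing ⊃ not verify_roster), the K-axiom yields O(not verify_roster).
Premise 7, O(reboot_node ⊃ verify_roster), contraposes to O(not verify_roster ⊃ not reboot_node); with O(not verify_roster) we get O(not reboot_node).
Premises 1, 2, 4, 9 do not contribute to this derivation.
Hence not reboot_node is obligatory.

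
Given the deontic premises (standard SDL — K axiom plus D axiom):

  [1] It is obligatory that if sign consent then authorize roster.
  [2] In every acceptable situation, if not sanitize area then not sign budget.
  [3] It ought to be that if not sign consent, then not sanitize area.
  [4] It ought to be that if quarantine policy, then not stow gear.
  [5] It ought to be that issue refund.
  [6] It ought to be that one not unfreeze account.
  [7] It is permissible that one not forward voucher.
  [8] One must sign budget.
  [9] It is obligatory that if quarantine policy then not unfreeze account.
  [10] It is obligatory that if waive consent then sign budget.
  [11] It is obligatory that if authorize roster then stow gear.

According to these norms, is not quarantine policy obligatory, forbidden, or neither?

Obligatory

Premise 8 gives O(sign_budget).
Premise 2 is O(¬sanitize_area → ¬sign_budget); contrapositively O(sign_budget → sanitize_area). Since O(sign_budget) holds, K gives O(sanitize_area).
Premise 3 is O(¬sign_consent → ¬sanitize_area); contrapositively O(sanitize_area → sign_consent). Since O(sanitize_area) holds, K gives O(sign_consent).
Premise 1 is O(sign_consent → authorize_roster); since O(sign_consent), deontic closure gives O(authorize_roster).
Applying K to premise 11 (O(authorize_roster → stow_gear)) and O(authorize_roster) yields O(stow_gear).
Premise 4, O(quarantine_policy → ¬stow_gear), contraposes to O(stow_gear → ¬quarantine_policy); with O(stow_gear) we get O(¬quarantine_policy).
Premises 5, 6, 7, 9, 10 do not contribute to this derivation.
Hence ¬quarantine_policy is obligatory.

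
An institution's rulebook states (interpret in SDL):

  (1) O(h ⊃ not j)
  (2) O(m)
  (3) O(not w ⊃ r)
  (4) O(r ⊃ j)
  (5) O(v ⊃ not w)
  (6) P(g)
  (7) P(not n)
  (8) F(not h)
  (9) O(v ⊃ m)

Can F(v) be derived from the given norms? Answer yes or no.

Yes

Premise 8 is F(not h), i.e. O(h).
Applying K to premise 1 (O(h ⊃ not j)) and O(h) yields O(not j).
Premise 4, O(r ⊃ j), contraposes to O(not j ⊃ not r); with O(not j) we get O(not r).
Premise 3 is O(not w ⊃ r); contrapositively O(not r ⊃ w). Since O(not r) holds, K gives O(w).
The contrapositive of premise 5 (O(v ⊃ not w)) is O(w ⊃ not v), and O(w) is already established, so O(not v).
Premises 2, 6, 7, 9 do not contribute to this derivation.
So O(not v) holds, i.e. F(v). The claim follows.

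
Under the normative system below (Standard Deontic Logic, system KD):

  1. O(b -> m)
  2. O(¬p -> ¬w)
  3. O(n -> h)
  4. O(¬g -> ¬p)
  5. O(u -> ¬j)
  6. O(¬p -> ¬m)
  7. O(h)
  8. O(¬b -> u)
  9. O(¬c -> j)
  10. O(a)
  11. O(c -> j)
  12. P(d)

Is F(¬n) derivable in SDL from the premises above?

Premise 3 is O(n -> h); even if O(h) held, inferring O(n) would be affirming the consequent — invalid.
No other premise forces O(n). An ideal world satisfying every premise can still have ¬n true, so F(¬n) is not derivable.

No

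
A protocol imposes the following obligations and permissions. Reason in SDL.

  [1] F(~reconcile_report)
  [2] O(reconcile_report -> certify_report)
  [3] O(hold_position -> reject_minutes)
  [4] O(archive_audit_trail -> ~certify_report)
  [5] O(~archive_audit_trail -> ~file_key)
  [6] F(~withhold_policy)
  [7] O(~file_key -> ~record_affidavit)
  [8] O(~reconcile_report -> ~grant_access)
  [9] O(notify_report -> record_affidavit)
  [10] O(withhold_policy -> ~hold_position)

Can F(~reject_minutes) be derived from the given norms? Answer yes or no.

Premise 3 is O(hold_position -> reject_minutes), but O(hold_position) is not derivable from the premises, so it does not yield O(reject_minutes).
No other premise forces O(reject_minutes). An ideal world satisfying every premise can still have ~reject_minutes true, so F(~reject_minutes) is not derivable.

No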